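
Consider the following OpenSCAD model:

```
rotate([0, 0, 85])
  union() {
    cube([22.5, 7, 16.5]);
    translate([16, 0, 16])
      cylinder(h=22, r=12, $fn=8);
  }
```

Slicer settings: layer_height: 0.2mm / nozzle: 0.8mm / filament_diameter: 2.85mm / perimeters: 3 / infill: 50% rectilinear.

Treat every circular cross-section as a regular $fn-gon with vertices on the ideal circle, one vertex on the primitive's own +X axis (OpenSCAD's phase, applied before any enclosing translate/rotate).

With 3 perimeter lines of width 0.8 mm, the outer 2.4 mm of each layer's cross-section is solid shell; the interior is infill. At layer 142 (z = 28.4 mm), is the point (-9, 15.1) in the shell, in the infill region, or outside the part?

shell

At z = 28.4 mm: the cube is absent (z outside [0, 16.5]); the cylinder at (16, 0): section is a regular 8-gon, circumradius r=12; Merging all regions: only the r=12 cylinder at (16, 0) is present, so the union is just that shape — 1 connected region; (whole slice rotated 85° about Z — lengths, areas and connectivity unchanged). Overall, the cross-section is a single solid region. Undo the 85° rotation: the query point maps to (14.258, 10.282) in the un-rotated model frame. The nearest boundary edge runs (16.00, 12.00)→(7.51, 8.49); distance from the point to it = 0.92 mm. The point is inside the cross-section, 0.92 mm from the nearest boundary — within the 2.4 mm shell band (3 × 0.8).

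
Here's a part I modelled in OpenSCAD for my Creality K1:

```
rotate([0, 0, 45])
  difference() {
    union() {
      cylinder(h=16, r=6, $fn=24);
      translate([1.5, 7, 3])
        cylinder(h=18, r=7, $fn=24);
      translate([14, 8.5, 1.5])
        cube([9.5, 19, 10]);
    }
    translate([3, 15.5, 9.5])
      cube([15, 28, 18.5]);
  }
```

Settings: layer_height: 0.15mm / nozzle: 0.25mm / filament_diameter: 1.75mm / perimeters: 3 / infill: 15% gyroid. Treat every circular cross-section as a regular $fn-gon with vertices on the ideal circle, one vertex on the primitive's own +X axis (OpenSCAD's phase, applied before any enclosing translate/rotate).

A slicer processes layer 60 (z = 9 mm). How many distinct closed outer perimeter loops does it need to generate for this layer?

2

At z = 9 mm: the r=6 cylinder contributes a regular 24-gon of circumradius 6; the r=7 cylinder at (1.5, 7) gives a regular 24-gon of circumradius 7 (constant along its height); the cube at (14, 8.5) (footprint 9.5×19) is included at this height; Combining (union): the regions partially overlap (shared area 43.41 mm²), so overlapping operands fuse into one piece — 2 connected regions; the cube at (3, 15.5) is absent (z outside [9.5, 28]); Taking the first minus the rest: none of the subtracted shapes is present at this height, so that combined region is unchanged — 2 connected regions; (whole slice rotated 45° about Z — lengths, areas and connectivity unchanged). The result has 2 disconnected regions.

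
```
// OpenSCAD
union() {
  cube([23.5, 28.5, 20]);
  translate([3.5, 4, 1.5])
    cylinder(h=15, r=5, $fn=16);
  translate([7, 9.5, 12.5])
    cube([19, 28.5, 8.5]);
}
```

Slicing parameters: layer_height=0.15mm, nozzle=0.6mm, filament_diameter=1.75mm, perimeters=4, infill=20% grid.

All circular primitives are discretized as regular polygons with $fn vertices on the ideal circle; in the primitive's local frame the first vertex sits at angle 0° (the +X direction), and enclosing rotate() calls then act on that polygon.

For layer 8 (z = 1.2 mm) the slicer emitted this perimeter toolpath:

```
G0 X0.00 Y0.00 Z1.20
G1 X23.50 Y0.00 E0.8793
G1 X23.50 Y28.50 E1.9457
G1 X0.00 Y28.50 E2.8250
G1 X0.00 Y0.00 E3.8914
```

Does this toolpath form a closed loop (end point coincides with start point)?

Start point (G0): (0.00, 0.00). End point (last G1): the path returns to the start — closed.

yes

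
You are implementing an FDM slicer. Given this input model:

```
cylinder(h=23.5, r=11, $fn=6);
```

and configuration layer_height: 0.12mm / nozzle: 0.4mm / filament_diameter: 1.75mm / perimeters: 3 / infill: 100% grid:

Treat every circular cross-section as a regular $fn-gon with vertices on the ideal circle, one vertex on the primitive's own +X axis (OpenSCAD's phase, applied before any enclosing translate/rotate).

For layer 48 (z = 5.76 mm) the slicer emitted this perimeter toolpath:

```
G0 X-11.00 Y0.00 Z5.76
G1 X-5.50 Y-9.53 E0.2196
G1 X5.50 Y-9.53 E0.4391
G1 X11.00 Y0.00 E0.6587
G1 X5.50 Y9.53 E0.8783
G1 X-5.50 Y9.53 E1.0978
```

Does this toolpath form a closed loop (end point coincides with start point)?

no

Start point (G0): (-11.00, 0.00). End point (last G1): the path does not return to the start — open.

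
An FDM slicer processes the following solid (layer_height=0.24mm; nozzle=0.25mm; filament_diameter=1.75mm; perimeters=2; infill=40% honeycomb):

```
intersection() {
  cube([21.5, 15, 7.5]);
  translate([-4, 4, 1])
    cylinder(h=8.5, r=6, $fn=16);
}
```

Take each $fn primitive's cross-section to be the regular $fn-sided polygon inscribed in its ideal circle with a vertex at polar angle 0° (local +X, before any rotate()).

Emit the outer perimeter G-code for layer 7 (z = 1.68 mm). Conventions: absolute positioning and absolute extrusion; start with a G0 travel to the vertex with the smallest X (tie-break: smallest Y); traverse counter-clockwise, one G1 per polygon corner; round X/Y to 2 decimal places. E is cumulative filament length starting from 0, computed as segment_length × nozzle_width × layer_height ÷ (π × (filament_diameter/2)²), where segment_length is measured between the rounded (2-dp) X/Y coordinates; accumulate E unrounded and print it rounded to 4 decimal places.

G0 X0.00 Y0.00 Z1.68
G1 X0.40 Y0.00 E0.0100
G1 X1.54 Y1.70 E0.0610
G1 X2.00 Y4.00 E0.1195
G1 X1.54 Y6.30 E0.1781
G1 X0.24 Y8.24 E0.2363
G1 X0.00 Y8.40 E0.2435
G1 X0.00 Y0.00 E0.4530

At z = 1.68 mm: the cube (footprint 21.5×15) is included at this height; the r=6 cylinder at (-4, 4) gives a regular 16-gon of circumradius 6 (constant along its height); Taking the intersection: the r=6 cylinder at (-4, 4) partially overlaps the 21.5×15 cube; clipping to the common part keeps 11.55 mm² — 1 connected region. The outline is a single polygon with 7 vertices. Extrusion per mm of travel: 0.25 × 0.24 / (π × 0.875²) = 0.024945. Accumulating E over each segment gives final E = 0.4530.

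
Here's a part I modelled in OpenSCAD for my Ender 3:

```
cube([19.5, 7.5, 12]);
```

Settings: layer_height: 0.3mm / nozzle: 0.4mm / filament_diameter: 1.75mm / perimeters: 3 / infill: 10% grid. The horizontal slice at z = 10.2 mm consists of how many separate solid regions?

1

At z = 10.2 mm: the cube is present — its section is the full 19.5×7.5 rectangle. The result has 1 disconnected region.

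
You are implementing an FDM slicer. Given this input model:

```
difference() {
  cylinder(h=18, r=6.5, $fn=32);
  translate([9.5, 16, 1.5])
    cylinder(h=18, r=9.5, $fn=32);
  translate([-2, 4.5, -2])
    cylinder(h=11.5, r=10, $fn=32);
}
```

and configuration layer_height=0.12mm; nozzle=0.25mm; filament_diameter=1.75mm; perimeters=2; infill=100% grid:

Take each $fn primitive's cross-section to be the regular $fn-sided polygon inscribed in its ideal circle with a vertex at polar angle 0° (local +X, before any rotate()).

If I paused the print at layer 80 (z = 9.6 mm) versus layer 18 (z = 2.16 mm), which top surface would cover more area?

layer 80 (z = 9.6 mm)

Layer 80 (z = 9.6): the r=6.5 cylinder contributes a regular 32-gon of circumradius 6.5 (area = (32/2)·6.500²·sin(360°/32) = 131.88 mm²); the r=9.5 cylinder at (9.5, 16) gives a regular 32-gon of circumradius 9.5 (constant along its height) (area = (32/2)·9.500²·sin(360°/32) = 281.71 mm²); the cylinder at (-2, 4.5) is not intersected at this z (z outside [-2, 9.5]); After the difference (first − rest): starting from the r=6.5 cylinder (131.88 mm²), the r=9.5 cylinder at (9.5, 16) misses the remaining region (no effect) — area = 131.88 mm². So its area = 131.88 mm². Layer 18 (z = 2.16): the r=6.5 cylinder contributes a regular 32-gon of circumradius 6.5 (area = (32/2)·6.500²·sin(360°/32) = 131.88 mm²); the r=9.5 cylinder at (9.5, 16) contributes a regular 32-gon of circumradius 9.5 (area = (32/2)·9.500²·sin(360°/32) = 281.71 mm²); the r=10 cylinder at (-2, 4.5) contributes a regular 32-gon of circumradius 10 (area = (32/2)·10.000²·sin(360°/32) = 312.14 mm²); Taking the first minus the rest: starting from the r=6.5 cylinder (131.88 mm²), the r=9.5 cylinder at (9.5, 16) misses the remaining region (no effect); the r=10 cylinder at (-2, 4.5) partially overlaps it — only the 120.11 mm² overlap (of its 312.14 mm²) is removed, clipping the outline — area = 11.77 mm². So its area = 11.77 mm². Layer 80 is larger (131.88 vs 11.77 mm²).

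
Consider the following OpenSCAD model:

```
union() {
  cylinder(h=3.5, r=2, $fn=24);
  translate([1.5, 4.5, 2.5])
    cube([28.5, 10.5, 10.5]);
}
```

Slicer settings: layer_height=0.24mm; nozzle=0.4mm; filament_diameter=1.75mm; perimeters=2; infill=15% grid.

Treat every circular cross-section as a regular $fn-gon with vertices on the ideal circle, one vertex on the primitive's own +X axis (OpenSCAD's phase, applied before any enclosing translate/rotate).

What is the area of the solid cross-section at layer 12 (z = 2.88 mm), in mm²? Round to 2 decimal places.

311.67 mm²

At z = 2.88 mm: the r=2 cylinder contributes a regular 24-gon of circumradius 2 (area = (24/2)·2.000²·sin(360°/24) = 12.42 mm²); the cube at (1.5, 4.5) (footprint 28.5×10.5) is included at this height (area 299.25 mm²); Combining (union): the 2 present regions are separate (no shared area or edge), so areas and boundary lengths simply add and each stays a separate island — area = 311.67 mm². Overall, the cross-section has 2 separate islands. Net area = 311.67 mm².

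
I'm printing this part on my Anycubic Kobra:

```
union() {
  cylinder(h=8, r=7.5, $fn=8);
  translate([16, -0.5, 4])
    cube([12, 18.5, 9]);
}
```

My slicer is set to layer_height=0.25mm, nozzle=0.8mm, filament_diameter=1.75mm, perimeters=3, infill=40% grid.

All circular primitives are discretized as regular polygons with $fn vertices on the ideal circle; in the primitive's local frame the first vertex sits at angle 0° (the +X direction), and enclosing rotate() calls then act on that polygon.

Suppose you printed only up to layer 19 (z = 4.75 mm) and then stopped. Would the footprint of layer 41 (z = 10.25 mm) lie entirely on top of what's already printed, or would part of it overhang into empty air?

entirely on top

Compare the two slices. At z = 4.75: the r=7.5 cylinder gives a regular 8-gon of circumradius 7.5 (constant along its height) (area = (8/2)·7.500²·sin(360°/8) = 159.10 mm²); the cube at (16, -0.5) (footprint 12×18.5) is included at this height (area 222.00 mm²); Combining (union): the 2 present regions are separate (no shared area or edge), so areas and boundary lengths simply add and each stays a separate island — area = 381.10 mm². At z = 10.25: the cylinder does not reach this height (z outside [0, 8]); the cube at (16, -0.5) (footprint 12×18.5) is included at this height (area 222.00 mm²); Taking the union: only the 12×18.5 cube at (16, -0.5) is present, so the union is just that shape — area = 222.00 mm². Checking containment: the cross-section at z = 10.25 is a subset of the cross-section at z = 4.75.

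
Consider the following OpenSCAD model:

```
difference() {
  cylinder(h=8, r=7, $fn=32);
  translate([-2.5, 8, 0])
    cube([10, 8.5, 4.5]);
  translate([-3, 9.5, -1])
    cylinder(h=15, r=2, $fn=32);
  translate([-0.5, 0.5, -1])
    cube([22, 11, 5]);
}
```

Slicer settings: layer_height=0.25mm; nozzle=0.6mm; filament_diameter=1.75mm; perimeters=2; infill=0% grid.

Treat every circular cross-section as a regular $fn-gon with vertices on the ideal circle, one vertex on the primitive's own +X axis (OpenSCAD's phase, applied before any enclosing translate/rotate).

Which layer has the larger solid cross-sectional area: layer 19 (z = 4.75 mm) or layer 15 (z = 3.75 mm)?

layer 19 (z = 4.75 mm)

Layer 19 (z = 4.75): the r=7 cylinder gives a regular 32-gon of circumradius 7 (constant along its height) (area = (32/2)·7.000²·sin(360°/32) = 152.95 mm²); the cube at (-2.5, 8) is not intersected at this z (z outside [0, 4.5]); the cylinder at (-3, 9.5): section is a regular 32-gon, circumradius r=2 (area = (32/2)·2.000²·sin(360°/32) = 12.49 mm²); the cube at (-0.5, 0.5) is not intersected at this z (z outside [-1, 4]); Taking the first minus the rest: starting from the r=7 cylinder (152.95 mm²), the r=2 cylinder at (-3, 9.5) misses the remaining region (no effect) — area = 152.95 mm². So its area = 152.95 mm². Layer 15 (z = 3.75): the cylinder: section is a regular 32-gon, circumradius r=7 (area = (32/2)·7.000²·sin(360°/32) = 152.95 mm²); the 10×8.5 cube at (-2.5, 8) contributes its full rectangle (area 85.00 mm²); the cylinder at (-3, 9.5): section is a regular 32-gon, circumradius r=2 (area = (32/2)·2.000²·sin(360°/32) = 12.49 mm²); the cube at (-0.5, 0.5) is present — its section is the full 22×11 rectangle (area 242.00 mm²); Taking the first minus the rest: starting from the r=7 cylinder (152.95 mm²), the 10×8.5 cube at (-2.5, 8) misses the remaining region (no effect); the r=2 cylinder at (-3, 9.5) misses the remaining region (no effect); the 22×11 cube at (-0.5, 0.5) partially overlaps it — only the 37.99 mm² overlap (of its 242.00 mm²) is removed, clipping the outline — area = 114.96 mm². So its area = 114.96 mm². Layer 19 is larger (152.95 vs 114.96 mm²).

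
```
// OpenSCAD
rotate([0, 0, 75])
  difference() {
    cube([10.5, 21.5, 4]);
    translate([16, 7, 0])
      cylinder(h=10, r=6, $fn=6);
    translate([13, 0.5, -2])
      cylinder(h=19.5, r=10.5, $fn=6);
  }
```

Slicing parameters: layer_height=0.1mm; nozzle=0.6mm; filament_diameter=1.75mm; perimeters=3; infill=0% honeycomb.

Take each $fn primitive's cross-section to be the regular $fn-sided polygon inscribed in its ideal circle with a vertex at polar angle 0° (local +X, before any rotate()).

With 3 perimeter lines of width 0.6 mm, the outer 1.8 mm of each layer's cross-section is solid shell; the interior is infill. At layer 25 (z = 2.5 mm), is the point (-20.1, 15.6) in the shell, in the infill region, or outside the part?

At z = 2.5 mm: the cube is present — its section is the full 10.5×21.5 rectangle; the r=6 cylinder at (16, 7) gives a regular 6-gon of circumradius 6 (constant along its height); the r=10.5 cylinder at (13, 0.5) contributes a regular 6-gon of circumradius 10.5; After the difference (first − rest): starting from the 10.5×21.5 cube, the r=6 cylinder at (16, 7) partially overlaps it — only the 0.43 mm² overlap (of its 93.53 mm²) is removed, clipping the outline; the r=10.5 cylinder at (13, 0.5) partially overlaps it — only the 52.37 mm² overlap (of its 286.44 mm²) is removed, clipping the outline — 1 connected region; (rotated 75° about Z; rotation is an isometry so areas/perimeters/island counts are preserved). Overall, the cross-section is a single solid region. Undo the 75° rotation: the query point maps to (9.866, 23.453) in the un-rotated model frame. The nearest boundary edge runs (0.00, 21.50)→(10.50, 21.50); distance from the point to it = 1.95 mm. The point is not inside any of the regions above, so it lies outside the cross-section (1.95 mm from the nearest boundary).

outside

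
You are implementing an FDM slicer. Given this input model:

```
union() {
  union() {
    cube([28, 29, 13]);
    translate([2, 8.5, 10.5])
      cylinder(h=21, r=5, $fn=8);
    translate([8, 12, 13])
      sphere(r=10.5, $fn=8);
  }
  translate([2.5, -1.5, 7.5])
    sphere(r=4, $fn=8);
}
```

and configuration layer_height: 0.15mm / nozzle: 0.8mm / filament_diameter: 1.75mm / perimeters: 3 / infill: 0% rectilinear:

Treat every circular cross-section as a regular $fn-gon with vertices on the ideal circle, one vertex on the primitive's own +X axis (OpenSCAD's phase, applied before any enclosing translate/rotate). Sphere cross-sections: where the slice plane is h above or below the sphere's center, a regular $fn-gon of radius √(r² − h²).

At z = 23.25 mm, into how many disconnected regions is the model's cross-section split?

At z = 23.25 mm: the cube does not reach this height (z outside [0, 13]); the r=5 cylinder at (2, 8.5) gives a regular 8-gon of circumradius 5 (constant along its height); the r=10.5 sphere at (8, 12) contributes a regular 8-gon of circumradius √(10.5²−10.25²) = 2.278; Merging all regions: the 2 present regions are separate (no shared area or edge), so areas and boundary lengths simply add and each stays a separate island — 2 connected regions; the sphere at (2.5, -1.5) is not intersected at this z (|z−center|=15.750 > r=4); Combining (union): only the result so far is present, so the union is just that shape — 2 connected regions. The result has 2 disconnected regions.

2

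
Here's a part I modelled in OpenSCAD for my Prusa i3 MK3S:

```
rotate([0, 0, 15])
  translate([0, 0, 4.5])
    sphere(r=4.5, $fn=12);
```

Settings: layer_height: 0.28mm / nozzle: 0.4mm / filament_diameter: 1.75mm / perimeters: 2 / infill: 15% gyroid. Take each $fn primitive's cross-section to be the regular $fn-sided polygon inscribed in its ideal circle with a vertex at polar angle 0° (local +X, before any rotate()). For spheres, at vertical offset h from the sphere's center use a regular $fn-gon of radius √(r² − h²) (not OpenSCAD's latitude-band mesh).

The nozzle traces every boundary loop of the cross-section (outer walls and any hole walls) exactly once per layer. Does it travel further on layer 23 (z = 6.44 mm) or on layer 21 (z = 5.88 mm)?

layer 21 (z = 5.88 mm)

Layer 23 (z = 6.44): the r=4.5 sphere contributes a regular 12-gon of circumradius √(4.5²−1.94²) = 4.060 (perimeter = 2·12·4.060·sin(180°/12) = 25.22 mm); (whole slice rotated 15° about Z — lengths, areas and connectivity unchanged). So its perimeter = 25.22 mm. Layer 21 (z = 5.88): the r=4.5 sphere slices to a regular 12-gon of circumradius 4.283 (√(r²−h²) with h=1.38 from center) (perimeter = 2·12·4.283·sin(180°/12) = 26.61 mm); (rotated 15° about Z; rotation is an isometry so areas/perimeters/island counts are preserved). So its perimeter = 26.61 mm. Layer 21 is larger (26.61 vs 25.22 mm).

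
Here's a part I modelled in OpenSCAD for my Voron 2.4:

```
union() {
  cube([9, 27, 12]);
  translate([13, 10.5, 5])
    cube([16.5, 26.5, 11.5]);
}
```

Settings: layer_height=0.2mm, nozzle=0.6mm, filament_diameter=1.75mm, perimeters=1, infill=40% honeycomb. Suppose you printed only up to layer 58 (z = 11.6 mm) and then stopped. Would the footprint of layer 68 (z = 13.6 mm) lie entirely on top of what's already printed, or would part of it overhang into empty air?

Compare the two slices. At z = 11.6: the 9×27 cube contributes its full rectangle (area 243.00 mm²); the cube at (13, 10.5) (footprint 16.5×26.5) is included at this height (area 437.25 mm²); Merging all regions: the 2 present regions are separate (no shared area or edge), so areas and boundary lengths simply add and each stays a separate island — area = 680.25 mm². At z = 13.6: the cube does not reach this height (z outside [0, 12]); the cube at (13, 10.5) is present — its section is the full 16.5×26.5 rectangle (area 437.25 mm²); Combining (union): only the 16.5×26.5 cube at (13, 10.5) is present, so the union is just that shape — area = 437.25 mm². Checking containment: the cross-section at z = 13.6 is a subset of the cross-section at z = 11.6.

entirely on top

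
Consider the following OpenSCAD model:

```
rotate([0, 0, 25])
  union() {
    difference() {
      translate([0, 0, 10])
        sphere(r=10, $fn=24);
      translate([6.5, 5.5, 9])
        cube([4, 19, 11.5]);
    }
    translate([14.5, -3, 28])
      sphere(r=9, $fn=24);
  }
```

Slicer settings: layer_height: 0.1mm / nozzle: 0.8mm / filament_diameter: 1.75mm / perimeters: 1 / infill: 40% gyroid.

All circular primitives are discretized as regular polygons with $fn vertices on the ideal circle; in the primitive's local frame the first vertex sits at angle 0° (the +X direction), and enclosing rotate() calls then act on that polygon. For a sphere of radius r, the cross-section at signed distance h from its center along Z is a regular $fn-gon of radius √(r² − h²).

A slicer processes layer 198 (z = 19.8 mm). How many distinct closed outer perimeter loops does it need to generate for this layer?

2

At z = 19.8 mm: the r=10 sphere contributes a regular 24-gon of circumradius √(10²−9.8²) = 1.990; the cube at (6.5, 5.5) is present — its section is the full 4×19 rectangle; Taking the first minus the rest: starting from the r=10 sphere, the 4×19 cube at (6.5, 5.5) misses the remaining region (no effect) — 1 connected region; the r=9 sphere at (14.5, -3) slices to a regular 24-gon of circumradius 3.709 (√(r²−h²) with h=8.2 from center); Combining (union): the 2 present regions are separate (no shared area or edge), so areas and boundary lengths simply add and each stays a separate island — 2 connected regions; (rotated 25° about Z; rotation is an isometry so areas/perimeters/island counts are preserved). The result has 2 disconnected regions.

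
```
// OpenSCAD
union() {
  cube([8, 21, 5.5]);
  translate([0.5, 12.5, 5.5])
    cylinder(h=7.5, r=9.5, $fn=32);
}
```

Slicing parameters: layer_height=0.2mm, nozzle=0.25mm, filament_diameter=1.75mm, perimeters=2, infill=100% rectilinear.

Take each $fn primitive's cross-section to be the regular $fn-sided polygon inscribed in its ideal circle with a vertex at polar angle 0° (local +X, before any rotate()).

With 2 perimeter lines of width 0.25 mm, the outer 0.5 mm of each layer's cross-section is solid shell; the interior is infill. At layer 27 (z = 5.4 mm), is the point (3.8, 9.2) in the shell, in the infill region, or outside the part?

At z = 5.4 mm: the cube (footprint 8×21) is included at this height; the cylinder at (0.5, 12.5) is not intersected at this z (z outside [5.5, 13]); Merging all regions: only the 8×21 cube is present, so the union is just that shape — 1 connected region. Overall, the cross-section is a single solid region. The nearest boundary edge runs (0.00, 21.00)→(0.00, 0.00); distance from the point to it = 3.80 mm. The point is inside the cross-section and 3.80 mm from the nearest boundary — more than the 0.5 mm shell width (2 × 0.25), so it's in the infill interior.

infill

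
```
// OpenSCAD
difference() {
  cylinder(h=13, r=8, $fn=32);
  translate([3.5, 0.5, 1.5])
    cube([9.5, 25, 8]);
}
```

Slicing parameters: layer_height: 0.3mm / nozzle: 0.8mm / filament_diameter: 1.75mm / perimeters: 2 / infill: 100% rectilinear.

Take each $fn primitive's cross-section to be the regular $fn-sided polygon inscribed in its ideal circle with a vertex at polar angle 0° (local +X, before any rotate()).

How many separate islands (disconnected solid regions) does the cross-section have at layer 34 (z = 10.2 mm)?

At z = 10.2 mm: the cylinder: section is a regular 32-gon, circumradius r=8; the cube at (3.5, 0.5) is absent (z outside [1.5, 9.5]); Taking the first minus the rest: none of the subtracted shapes is present at this height, so the r=8 cylinder is unchanged — 1 connected region. Overall, the cross-section is a single solid region. Island count = 1.

1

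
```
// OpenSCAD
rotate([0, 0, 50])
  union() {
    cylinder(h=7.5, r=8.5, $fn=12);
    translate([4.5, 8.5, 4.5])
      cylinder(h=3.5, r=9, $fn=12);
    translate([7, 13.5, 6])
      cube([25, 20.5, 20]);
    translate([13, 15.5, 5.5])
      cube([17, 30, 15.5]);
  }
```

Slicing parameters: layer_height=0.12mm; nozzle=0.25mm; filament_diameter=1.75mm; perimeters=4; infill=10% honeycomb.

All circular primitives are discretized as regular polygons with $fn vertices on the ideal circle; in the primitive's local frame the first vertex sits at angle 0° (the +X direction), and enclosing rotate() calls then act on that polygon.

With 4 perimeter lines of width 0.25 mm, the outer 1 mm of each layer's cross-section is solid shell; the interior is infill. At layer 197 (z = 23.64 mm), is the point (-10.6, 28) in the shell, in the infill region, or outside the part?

At z = 23.64 mm: the cylinder does not reach this height (z outside [0, 7.5]); the cylinder at (4.5, 8.5) is not intersected at this z (z outside [4.5, 8]); the 25×20.5 cube at (7, 13.5) contributes its full rectangle; the cube at (13, 15.5) does not reach this height (z outside [5.5, 21]); Merging all regions: only the 25×20.5 cube at (7, 13.5) is present, so the union is just that shape — 1 connected region; (rotated 50° about Z; rotation is an isometry so areas/perimeters/island counts are preserved). Overall, the cross-section is a single solid region. Undo the 50° rotation: the query point maps to (14.636, 26.118) in the un-rotated model frame. The nearest boundary edge runs (7.00, 34.00)→(7.00, 13.50); distance from the point to it = 7.64 mm. The point is inside the cross-section and 7.64 mm from the nearest boundary — more than the 1 mm shell width (4 × 0.25), so it's in the infill interior.

infill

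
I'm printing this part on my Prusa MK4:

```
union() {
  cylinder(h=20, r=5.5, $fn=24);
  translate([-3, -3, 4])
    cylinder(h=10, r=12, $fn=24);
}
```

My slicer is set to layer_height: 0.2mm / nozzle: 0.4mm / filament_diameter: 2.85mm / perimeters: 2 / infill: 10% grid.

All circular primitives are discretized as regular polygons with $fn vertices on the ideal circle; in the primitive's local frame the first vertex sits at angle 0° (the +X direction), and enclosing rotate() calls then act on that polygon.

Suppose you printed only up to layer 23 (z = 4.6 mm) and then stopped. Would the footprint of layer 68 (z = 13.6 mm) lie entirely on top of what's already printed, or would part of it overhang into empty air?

entirely on top

Compare the two slices. At z = 4.6: the cylinder: section is a regular 24-gon, circumradius r=5.5 (area = (24/2)·5.500²·sin(360°/24) = 93.95 mm²); the cylinder at (-3, -3): section is a regular 24-gon, circumradius r=12 (area = (24/2)·12.000²·sin(360°/24) = 447.24 mm²); Taking the union: the r=5.5 cylinder lies entirely inside the r=12 cylinder at (-3, -3), so the union is just the r=12 cylinder at (-3, -3) — area = 447.24 mm². At z = 13.6: the r=5.5 cylinder gives a regular 24-gon of circumradius 5.5 (constant along its height) (area = (24/2)·5.500²·sin(360°/24) = 93.95 mm²); the cylinder at (-3, -3): section is a regular 24-gon, circumradius r=12 (area = (24/2)·12.000²·sin(360°/24) = 447.24 mm²); Merging all regions: the r=5.5 cylinder lies entirely inside the r=12 cylinder at (-3, -3), so the union is just the r=12 cylinder at (-3, -3) — area = 447.24 mm². Checking containment: the cross-section at z = 13.6 is a subset of the cross-section at z = 4.6.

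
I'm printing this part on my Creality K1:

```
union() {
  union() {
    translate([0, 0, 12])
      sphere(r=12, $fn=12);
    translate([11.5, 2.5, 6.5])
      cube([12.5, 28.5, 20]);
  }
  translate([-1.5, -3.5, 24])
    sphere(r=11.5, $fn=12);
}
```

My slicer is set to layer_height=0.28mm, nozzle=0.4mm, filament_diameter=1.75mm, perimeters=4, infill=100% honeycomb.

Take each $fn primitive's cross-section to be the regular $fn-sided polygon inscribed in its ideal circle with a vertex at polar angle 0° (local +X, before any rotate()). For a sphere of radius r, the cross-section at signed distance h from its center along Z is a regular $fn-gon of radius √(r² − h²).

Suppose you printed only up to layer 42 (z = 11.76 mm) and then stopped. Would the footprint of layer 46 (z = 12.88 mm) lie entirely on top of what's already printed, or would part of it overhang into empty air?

entirely on top

Compare the two slices. At z = 11.76: the r=12 sphere contributes a regular 12-gon of circumradius √(12²−0.24²) = 11.998 (area = (12/2)·11.998²·sin(360°/12) = 431.83 mm²); the cube at (11.5, 2.5) is present — its section is the full 12.5×28.5 rectangle (area 356.25 mm²); Taking the union: the 2 present regions are separate (no shared area or edge), so areas and boundary lengths simply add and each stays a separate island — area = 788.08 mm²; the sphere at (-1.5, -3.5) is absent (|z−center|=12.240 > r=11.5); Combining (union): only the result so far is present, so the union is just that shape — area = 788.08 mm². At z = 12.88: the sphere: section is a regular 12-gon, circumradius = √(r²−h²) = √(12²−0.88²) = 11.968 (area = (12/2)·11.968²·sin(360°/12) = 429.68 mm²); the cube at (11.5, 2.5) is present — its section is the full 12.5×28.5 rectangle (area 356.25 mm²); Taking the union: the 2 present regions are separate (no shared area or edge), so areas and boundary lengths simply add and each stays a separate island — area = 785.93 mm²; the sphere at (-1.5, -3.5): section is a regular 12-gon, circumradius = √(r²−h²) = √(11.5²−11.12²) = 2.932 (area = (12/2)·2.932²·sin(360°/12) = 25.79 mm²); Merging all regions: the r=11.5 sphere at (-1.5, -3.5) lies entirely inside that combined region, so the union is just that combined region — area = 785.93 mm². Checking containment: the cross-section at z = 12.88 is a subset of the cross-section at z = 11.76.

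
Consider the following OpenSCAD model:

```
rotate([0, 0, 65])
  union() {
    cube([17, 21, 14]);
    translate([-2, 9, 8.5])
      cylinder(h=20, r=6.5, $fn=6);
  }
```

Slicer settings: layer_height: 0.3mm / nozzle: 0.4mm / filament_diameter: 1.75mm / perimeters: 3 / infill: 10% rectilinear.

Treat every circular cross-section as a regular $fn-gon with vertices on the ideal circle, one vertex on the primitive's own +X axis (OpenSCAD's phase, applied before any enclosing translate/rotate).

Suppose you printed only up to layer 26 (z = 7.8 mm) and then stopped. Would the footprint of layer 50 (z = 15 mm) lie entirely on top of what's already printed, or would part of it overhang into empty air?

part overhangs

Compare the two slices. At z = 7.8: the cube is present — its section is the full 17×21 rectangle (area 357.00 mm²); the cylinder at (-2, 9) does not reach this height (z outside [8.5, 28.5]); Combining (union): only the 17×21 cube is present, so the union is just that shape — area = 357.00 mm²; (rotated 65° about Z; rotation is an isometry so areas/perimeters/island counts are preserved). At z = 15: the cube is absent (z outside [0, 14]); the cylinder at (-2, 9): section is a regular 6-gon, circumradius r=6.5 (area = (6/2)·6.500²·sin(360°/6) = 109.77 mm²); Taking the union: only the r=6.5 cylinder at (-2, 9) is present, so the union is just that shape — area = 109.77 mm²; (rotated 65° about Z; rotation is an isometry so areas/perimeters/island counts are preserved). Checking containment: at z = 15 the cross-section extends beyond the z = 7.8 cross-section by about 77.40 mm².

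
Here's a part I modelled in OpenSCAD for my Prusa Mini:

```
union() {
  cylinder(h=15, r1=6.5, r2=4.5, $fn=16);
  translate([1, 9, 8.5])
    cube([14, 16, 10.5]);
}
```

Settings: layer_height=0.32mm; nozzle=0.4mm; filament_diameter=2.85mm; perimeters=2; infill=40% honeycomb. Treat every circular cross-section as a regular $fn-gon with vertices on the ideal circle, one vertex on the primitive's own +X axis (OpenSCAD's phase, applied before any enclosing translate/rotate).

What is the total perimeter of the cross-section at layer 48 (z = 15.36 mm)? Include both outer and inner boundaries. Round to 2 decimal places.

60.00 mm

At z = 15.36 mm: the cone is not intersected at this z (z outside [0, 15]); the cube at (1, 9) is present — its section is the full 14×16 rectangle (perimeter 60.00 mm); Taking the union: only the 14×16 cube at (1, 9) is present, so the union is just that shape — boundary = 60.00 mm. Overall, the cross-section is a single solid region. Total boundary length (outer) = 60.00 mm.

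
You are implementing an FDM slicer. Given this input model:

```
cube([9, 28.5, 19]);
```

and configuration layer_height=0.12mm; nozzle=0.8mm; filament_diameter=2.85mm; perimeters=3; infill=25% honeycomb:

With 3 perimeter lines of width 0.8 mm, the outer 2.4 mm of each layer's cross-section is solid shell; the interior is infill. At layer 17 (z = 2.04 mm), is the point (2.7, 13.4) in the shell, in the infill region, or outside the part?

At z = 2.04 mm: the cube (footprint 9×28.5) is included at this height. Overall, the cross-section is a single solid region. The nearest boundary edge runs (0.00, 28.50)→(0.00, 0.00); distance from the point to it = 2.70 mm. The point is inside the cross-section and 2.70 mm from the nearest boundary — more than the 2.4 mm shell width (3 × 0.8), so it's in the infill interior.

infill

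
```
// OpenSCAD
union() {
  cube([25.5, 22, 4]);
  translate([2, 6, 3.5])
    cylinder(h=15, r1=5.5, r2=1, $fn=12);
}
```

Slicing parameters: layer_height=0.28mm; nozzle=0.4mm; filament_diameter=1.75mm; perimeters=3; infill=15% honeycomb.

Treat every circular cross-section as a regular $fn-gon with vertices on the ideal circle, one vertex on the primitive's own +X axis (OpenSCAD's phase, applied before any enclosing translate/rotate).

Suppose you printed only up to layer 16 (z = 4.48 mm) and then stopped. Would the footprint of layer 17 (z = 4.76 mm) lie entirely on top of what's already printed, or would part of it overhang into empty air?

Compare the two slices. At z = 4.48: the cube is absent (z outside [0, 4]); the cone at (2, 6) (r1=5.5→r2=1) has section circumradius 5.206 here — a regular 12-gon (area = (12/2)·5.206²·sin(360°/12) = 81.31 mm²); Combining (union): only the cone at (2, 6) is present, so the union is just that shape — area = 81.31 mm². At z = 4.76: the cube does not reach this height (z outside [0, 4]); the cone at (2, 6): at t=0.084 of its height the radius interpolates to r₁+(r₂−r₁)t = 5.122, giving a regular 12-gon of that circumradius (area = (12/2)·5.122²·sin(360°/12) = 78.70 mm²); Taking the union: only the cone at (2, 6) is present, so the union is just that shape — area = 78.70 mm². Checking containment: the cross-section at z = 4.76 is a subset of the cross-section at z = 4.48.

entirely on top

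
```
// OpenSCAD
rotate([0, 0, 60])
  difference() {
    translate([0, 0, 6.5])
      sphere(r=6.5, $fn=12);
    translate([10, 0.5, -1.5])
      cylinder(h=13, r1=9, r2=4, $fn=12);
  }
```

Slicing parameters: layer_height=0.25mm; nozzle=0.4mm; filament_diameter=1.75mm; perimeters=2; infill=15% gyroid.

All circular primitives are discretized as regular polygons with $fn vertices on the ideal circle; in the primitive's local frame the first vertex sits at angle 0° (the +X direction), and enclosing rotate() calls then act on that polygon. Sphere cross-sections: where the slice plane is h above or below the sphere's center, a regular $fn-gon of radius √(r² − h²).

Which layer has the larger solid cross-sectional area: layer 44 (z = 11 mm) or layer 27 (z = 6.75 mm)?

layer 27 (z = 6.75 mm)

Layer 44 (z = 11): the sphere: section is a regular 12-gon, circumradius = √(r²−h²) = √(6.5²−4.5²) = 4.690 (area = (12/2)·4.690²·sin(360°/12) = 66.00 mm²); the cone at (10, 0.5): at t=0.962 of its height the radius interpolates to r₁+(r₂−r₁)t = 4.192, giving a regular 12-gon of that circumradius (area = (12/2)·4.192²·sin(360°/12) = 52.73 mm²); Taking the first minus the rest: starting from the r=6.5 sphere (66.00 mm²), the cone at (10, 0.5) misses the remaining region (no effect) — area = 66.00 mm²; (rotated 60° about Z; rotation is an isometry so areas/perimeters/island counts are preserved). So its area = 66.00 mm². Layer 27 (z = 6.75): the r=6.5 sphere contributes a regular 12-gon of circumradius √(6.5²−0.25²) = 6.495 (area = (12/2)·6.495²·sin(360°/12) = 126.56 mm²); the cone at (10, 0.5): at t=0.635 of its height the radius interpolates to r₁+(r₂−r₁)t = 5.827, giving a regular 12-gon of that circumradius (area = (12/2)·5.827²·sin(360°/12) = 101.86 mm²); After the difference (first − rest): starting from the r=6.5 sphere (126.56 mm²), the cone at (10, 0.5) partially overlaps it — only the 9.28 mm² overlap (of its 101.86 mm²) is removed, clipping the outline — area = 117.28 mm²; (rotated 60° about Z; rotation is an isometry so areas/perimeters/island counts are preserved). So its area = 117.28 mm². Layer 27 is larger (117.28 vs 66.00 mm²).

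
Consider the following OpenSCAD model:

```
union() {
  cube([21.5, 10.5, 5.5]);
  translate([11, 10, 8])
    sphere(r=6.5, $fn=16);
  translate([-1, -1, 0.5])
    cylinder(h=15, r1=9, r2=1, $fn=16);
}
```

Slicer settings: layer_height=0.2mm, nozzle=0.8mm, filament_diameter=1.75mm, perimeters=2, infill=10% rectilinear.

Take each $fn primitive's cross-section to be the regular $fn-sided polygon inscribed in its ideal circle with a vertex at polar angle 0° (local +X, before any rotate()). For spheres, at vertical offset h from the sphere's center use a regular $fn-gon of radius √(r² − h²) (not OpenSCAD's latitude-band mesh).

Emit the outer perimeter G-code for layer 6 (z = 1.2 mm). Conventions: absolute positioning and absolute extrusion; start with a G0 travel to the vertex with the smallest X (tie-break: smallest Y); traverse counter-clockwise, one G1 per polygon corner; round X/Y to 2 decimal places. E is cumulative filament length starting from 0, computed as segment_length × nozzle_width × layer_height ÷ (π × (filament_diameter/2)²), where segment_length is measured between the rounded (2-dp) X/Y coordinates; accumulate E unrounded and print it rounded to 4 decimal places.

G0 X-9.63 Y-1.00 Z1.20
G1 X-8.97 Y-4.30 E0.2239
G1 X-7.10 Y-7.10 E0.4478
G1 X-4.30 Y-8.97 E0.6718
G1 X-1.00 Y-9.63 E0.8957
G1 X2.30 Y-8.97 E1.1195
G1 X5.10 Y-7.10 E1.3435
G1 X6.97 Y-4.30 E1.5675
G1 X7.63 Y-1.00 E1.7914
G1 X7.43 Y0.00 E1.8592
G1 X21.50 Y0.00 E2.7951
G1 X21.50 Y10.50 E3.4936
G1 X0.00 Y10.50 E4.9238
G1 X0.00 Y7.43 E5.1280
G1 X-1.00 Y7.63 E5.1958
G1 X-4.30 Y6.97 E5.4197
G1 X-7.10 Y5.10 E5.6437
G1 X-8.97 Y2.30 E5.8677
G1 X-9.63 Y-1.00 E6.0915

At z = 1.2 mm: the cube is present — its section is the full 21.5×10.5 rectangle; the sphere at (11, 10) is not intersected at this z (|z−center|=6.800 > r=6.5); the cone at (-1, -1) contributes a regular 16-gon of circumradius 8.627 (interpolated between r1=9 and r2=1 at t=0.047); Merging all regions: the regions partially overlap (shared area 40.90 mm²), so overlapping operands fuse into one piece — 1 connected region. The outline is a single polygon with 18 vertices. Extrusion per mm of travel: 0.8 × 0.2 / (π × 0.875²) = 0.066520. Accumulating E over each segment gives final E = 6.0915.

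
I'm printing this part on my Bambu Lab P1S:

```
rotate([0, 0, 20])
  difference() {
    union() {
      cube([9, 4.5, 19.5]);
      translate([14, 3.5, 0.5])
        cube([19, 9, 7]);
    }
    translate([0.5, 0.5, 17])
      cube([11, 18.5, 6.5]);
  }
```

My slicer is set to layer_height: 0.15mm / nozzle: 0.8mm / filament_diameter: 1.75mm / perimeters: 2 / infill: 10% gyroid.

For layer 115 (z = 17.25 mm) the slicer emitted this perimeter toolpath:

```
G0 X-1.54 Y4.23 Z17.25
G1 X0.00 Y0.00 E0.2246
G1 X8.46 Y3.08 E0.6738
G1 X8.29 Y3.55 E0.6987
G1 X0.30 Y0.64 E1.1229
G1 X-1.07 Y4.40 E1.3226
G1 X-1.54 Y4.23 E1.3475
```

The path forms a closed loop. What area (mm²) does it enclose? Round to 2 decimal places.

Apply the shoelace formula to the sequence of (X, Y) vertices; enclosed area = 6.50 mm².

6.50 mm²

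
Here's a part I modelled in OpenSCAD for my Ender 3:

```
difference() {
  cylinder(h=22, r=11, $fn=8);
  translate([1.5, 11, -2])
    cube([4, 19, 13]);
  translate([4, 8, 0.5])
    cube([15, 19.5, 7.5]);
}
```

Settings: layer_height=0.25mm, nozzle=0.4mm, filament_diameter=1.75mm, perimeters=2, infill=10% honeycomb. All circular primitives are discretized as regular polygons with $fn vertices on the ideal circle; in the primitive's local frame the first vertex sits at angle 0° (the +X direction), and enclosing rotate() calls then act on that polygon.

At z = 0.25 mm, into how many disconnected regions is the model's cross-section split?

1

At z = 0.25 mm: the r=11 cylinder contributes a regular 8-gon of circumradius 11; the cube at (1.5, 11) is present — its section is the full 4×19 rectangle; the cube at (4, 8) is absent (z outside [0.5, 8]); After the difference (first − rest): starting from the r=11 cylinder, the 4×19 cube at (1.5, 11) misses the remaining region (no effect) — 1 connected region. The result has 1 disconnected region.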